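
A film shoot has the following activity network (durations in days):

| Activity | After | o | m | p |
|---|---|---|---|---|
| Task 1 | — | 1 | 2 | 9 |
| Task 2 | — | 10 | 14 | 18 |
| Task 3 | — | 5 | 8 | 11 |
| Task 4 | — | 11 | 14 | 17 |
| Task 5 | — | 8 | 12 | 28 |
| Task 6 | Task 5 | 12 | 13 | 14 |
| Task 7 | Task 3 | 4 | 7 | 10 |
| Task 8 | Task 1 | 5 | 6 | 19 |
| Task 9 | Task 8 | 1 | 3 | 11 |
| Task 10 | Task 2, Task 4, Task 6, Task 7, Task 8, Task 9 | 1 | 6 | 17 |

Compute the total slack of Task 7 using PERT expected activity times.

te_Task 1 = (1 + 4·2 + 9)/6 = 18/6 = 3
te_Task 2 = (10 + 4·14 + 18)/6 = 84/6 = 14
te_Task 3 = (5 + 4·8 + 11)/6 = 48/6 = 8
te_Task 4 = (11 + 4·14 + 17)/6 = 84/6 = 14
te_Task 5 = (8 + 4·12 + 28)/6 = 84/6 = 14
te_Task 6 = (12 + 4·13 + 14)/6 = 78/6 = 13
te_Task 7 = (4 + 4·7 + 10)/6 = 42/6 = 7
te_Task 8 = (5 + 4·6 + 19)/6 = 48/6 = 8
te_Task 9 = (1 + 4·3 + 11)/6 = 24/6 = 4
te_Task 10 = (1 + 4·6 + 17)/6 = 42/6 = 7

Forward pass:
ES_Task 1 = 0; EF_Task 1 = 3
ES_Task 2 = 0; EF_Task 2 = 14
ES_Task 3 = 0; EF_Task 3 = 8
ES_Task 4 = 0; EF_Task 4 = 14
ES_Task 5 = 0; EF_Task 5 = 14
ES_Task 6 = 14; EF_Task 6 = 14+13 = 27
ES_Task 7 = 8; EF_Task 7 = 8+7 = 15
ES_Task 8 = 3; EF_Task 8 = 3+8 = 11
ES_Task 9 = 11; EF_Task 9 = 11+4 = 15
ES_Task 10 = max(EF_Task 2=14, EF_Task 4=14, EF_Task 6=27, EF_Task 7=15, EF_Task 8=11, EF_Task 9=15) = 27; EF_Task 10 = 27+7 = 34
Expected project duration μ = 34 days. Critical path: Task 5 → Task 6 → Task 10.

Backward pass:
LF_Task 10 = 34; LS_Task 10 = 34−7 = 27
LF_Task 9 = LS_Task 10 = 27; LS_Task 9 = 27−4 = 23
LF_Task 8 = min(LS_Task 9=23, LS_Task 10=27) = 23; LS_Task 8 = 23−8 = 15
LF_Task 7 = LS_Task 10 = 27; LS_Task 7 = 27−7 = 20
LF_Task 6 = LS_Task 10 = 27; LS_Task 6 = 27−13 = 14
LF_Task 5 = LS_Task 6 = 14; LS_Task 5 = 14−14 = 0
LF_Task 4 = LS_Task 10 = 27; LS_Task 4 = 27−14 = 13
LF_Task 3 = LS_Task 7 = 20; LS_Task 3 = 20−8 = 12
LF_Task 2 = LS_Task 10 = 27; LS_Task 2 = 27−14 = 13
LF_Task 1 = LS_Task 8 = 15; LS_Task 1 = 15−3 = 12
Slack_Task 7 = LS_Task 7 − ES_Task 7 = 20 − 8 = 12

12 days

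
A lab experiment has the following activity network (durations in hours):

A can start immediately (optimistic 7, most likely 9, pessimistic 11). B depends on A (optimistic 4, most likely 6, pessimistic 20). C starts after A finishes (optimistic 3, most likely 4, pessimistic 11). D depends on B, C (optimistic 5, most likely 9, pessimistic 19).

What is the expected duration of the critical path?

27 hours

te_A = (7 + 4·9 + 11)/6 = 54/6 = 9
te_B = (4 + 4·6 + 20)/6 = 48/6 = 8
te_C = (3 + 4·4 + 11)/6 = 30/6 = 5
te_D = (5 + 4·9 + 19)/6 = 60/6 = 10

Forward pass:
ES_A = 0; EF_A = 9
ES_B = 9; EF_B = 9+8 = 17
ES_C = 9; EF_C = 9+5 = 14
ES_D = max(EF_B=17, EF_C=14) = 17; EF_D = 17+10 = 27
Expected project duration μ = 27 hours. Critical path: A → B → D.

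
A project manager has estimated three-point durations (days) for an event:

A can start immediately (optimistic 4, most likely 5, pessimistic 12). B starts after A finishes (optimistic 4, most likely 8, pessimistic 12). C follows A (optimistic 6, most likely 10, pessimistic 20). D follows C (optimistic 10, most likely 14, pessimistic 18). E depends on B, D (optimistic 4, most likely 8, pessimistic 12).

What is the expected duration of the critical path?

te_A = (4 + 4·5 + 12)/6 = 36/6 = 6
te_B = (4 + 4·8 + 12)/6 = 48/6 = 8
te_C = (6 + 4·10 + 20)/6 = 66/6 = 11
te_D = (10 + 4·14 + 18)/6 = 84/6 = 14
te_E = (4 + 4·8 + 12)/6 = 48/6 = 8

Forward pass:
ES_A = 0; EF_A = 6
ES_B = 6; EF_B = 6+8 = 14
ES_C = 6; EF_C = 6+11 = 17
ES_D = 17; EF_D = 17+14 = 31
ES_E = max(EF_B=14, EF_D=31) = 31; EF_E = 31+8 = 39
Expected project duration μ = 39 days. Critical path: A → C → D → E.

39 days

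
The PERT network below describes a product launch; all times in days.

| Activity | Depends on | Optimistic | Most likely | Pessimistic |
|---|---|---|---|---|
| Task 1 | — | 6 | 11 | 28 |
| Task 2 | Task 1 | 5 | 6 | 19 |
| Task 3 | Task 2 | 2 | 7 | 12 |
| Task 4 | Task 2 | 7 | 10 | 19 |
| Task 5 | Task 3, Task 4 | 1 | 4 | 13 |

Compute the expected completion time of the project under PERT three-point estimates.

37 days

te_Task 1 = (6 + 4·11 + 28)/6 = 78/6 = 13
te_Task 2 = (5 + 4·6 + 19)/6 = 48/6 = 8
te_Task 3 = (2 + 4·7 + 12)/6 = 42/6 = 7
te_Task 4 = (7 + 4·10 + 19)/6 = 66/6 = 11
te_Task 5 = (1 + 4·4 + 13)/6 = 30/6 = 5

Forward pass:
ES_Task 1 = 0; EF_Task 1 = 13
ES_Task 2 = 13; EF_Task 2 = 13+8 = 21
ES_Task 3 = 21; EF_Task 3 = 21+7 = 28
ES_Task 4 = 21; EF_Task 4 = 21+11 = 32
ES_Task 5 = max(EF_Task 3=28, EF_Task 4=32) = 32; EF_Task 5 = 32+5 = 37
Expected project duration μ = 37 days. Critical path: Task 1 → Task 2 → Task 4 → Task 5.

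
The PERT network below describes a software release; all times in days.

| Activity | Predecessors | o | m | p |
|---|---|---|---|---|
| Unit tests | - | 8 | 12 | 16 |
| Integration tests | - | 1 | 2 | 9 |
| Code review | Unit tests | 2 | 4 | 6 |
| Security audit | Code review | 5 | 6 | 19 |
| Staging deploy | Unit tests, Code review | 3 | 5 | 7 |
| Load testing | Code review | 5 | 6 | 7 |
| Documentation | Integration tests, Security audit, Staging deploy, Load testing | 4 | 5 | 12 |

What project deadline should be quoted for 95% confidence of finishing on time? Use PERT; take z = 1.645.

35.1 days

te_Unit tests = (8 + 4·12 + 16)/6 = 72/6 = 12; σ²_Unit tests = ((16−8)/6)² = 1.778
te_Integration tests = (1 + 4·2 + 9)/6 = 18/6 = 3; σ²_Integration tests = ((9−1)/6)² = 1.778
te_Code review = (2 + 4·4 + 6)/6 = 24/6 = 4; σ²_Code review = ((6−2)/6)² = 0.444
te_Security audit = (5 + 4·6 + 19)/6 = 48/6 = 8; σ²_Security audit = ((19−5)/6)² = 5.444
te_Staging deploy = (3 + 4·5 + 7)/6 = 30/6 = 5; σ²_Staging deploy = ((7−3)/6)² = 0.444
te_Load testing = (5 + 4·6 + 7)/6 = 36/6 = 6; σ²_Load testing = ((7−5)/6)² = 0.111
te_Documentation = (4 + 4·5 + 12)/6 = 36/6 = 6; σ²_Documentation = ((12−4)/6)² = 1.778

Forward pass:
ES_Unit tests = 0; EF_Unit tests = 12
ES_Integration tests = 0; EF_Integration tests = 3
ES_Code review = 12; EF_Code review = 12+4 = 16
ES_Security audit = 16; EF_Security audit = 16+8 = 24
ES_Staging deploy = max(EF_Unit tests=12, EF_Code review=16) = 16; EF_Staging deploy = 16+5 = 21
ES_Load testing = 16; EF_Load testing = 16+6 = 22
ES_Documentation = max(EF_Integration tests=3, EF_Security audit=24, EF_Staging deploy=21, EF_Load testing=22) = 24; EF_Documentation = 24+6 = 30
Expected project duration μ = 30 days. Critical path: Unit tests → Code review → Security audit → Documentation.

Variance along critical path = 1.778 + 0.444 + 5.444 + 1.778 = 9.444; σ = 3.073 days.
D = μ + z·σ = 30 + 1.645·3.073 = 35.1 days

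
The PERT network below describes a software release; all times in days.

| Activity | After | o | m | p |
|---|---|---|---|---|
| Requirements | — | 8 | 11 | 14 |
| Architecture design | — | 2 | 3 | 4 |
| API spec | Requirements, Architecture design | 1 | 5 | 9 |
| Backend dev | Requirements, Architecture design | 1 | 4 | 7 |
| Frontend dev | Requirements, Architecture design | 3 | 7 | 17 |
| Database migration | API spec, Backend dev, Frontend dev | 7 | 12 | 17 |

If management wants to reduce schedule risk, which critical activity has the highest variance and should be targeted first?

Frontend dev

te_Requirements = (8 + 4·11 + 14)/6 = 66/6 = 11; σ²_Requirements = ((14−8)/6)² = 1.000
te_Architecture design = (2 + 4·3 + 4)/6 = 18/6 = 3; σ²_Architecture design = ((4−2)/6)² = 0.111
te_API spec = (1 + 4·5 + 9)/6 = 30/6 = 5; σ²_API spec = ((9−1)/6)² = 1.778
te_Backend dev = (1 + 4·4 + 7)/6 = 24/6 = 4; σ²_Backend dev = ((7−1)/6)² = 1.000
te_Frontend dev = (3 + 4·7 + 17)/6 = 48/6 = 8; σ²_Frontend dev = ((17−3)/6)² = 5.444
te_Database migration = (7 + 4·12 + 17)/6 = 72/6 = 12; σ²_Database migration = ((17−7)/6)² = 2.778

Forward pass:
ES_Requirements = 0; EF_Requirements = 11
ES_Architecture design = 0; EF_Architecture design = 3
ES_API spec = max(EF_Requirements=11, EF_Architecture design=3) = 11; EF_API spec = 11+5 = 16
ES_Backend dev = max(EF_Requirements=11, EF_Architecture design=3) = 11; EF_Backend dev = 11+4 = 15
ES_Frontend dev = max(EF_Requirements=11, EF_Architecture design=3) = 11; EF_Frontend dev = 11+8 = 19
ES_Database migration = max(EF_API spec=16, EF_Backend dev=15, EF_Frontend dev=19) = 19; EF_Database migration = 19+12 = 31
Expected project duration μ = 31 days. Critical path: Requirements → Frontend dev → Database migration.

Variances on critical path: σ²_Requirements=1.000, σ²_Frontend dev=5.444, σ²_Database migration=2.778.
Largest is σ²_Frontend dev = 5.444.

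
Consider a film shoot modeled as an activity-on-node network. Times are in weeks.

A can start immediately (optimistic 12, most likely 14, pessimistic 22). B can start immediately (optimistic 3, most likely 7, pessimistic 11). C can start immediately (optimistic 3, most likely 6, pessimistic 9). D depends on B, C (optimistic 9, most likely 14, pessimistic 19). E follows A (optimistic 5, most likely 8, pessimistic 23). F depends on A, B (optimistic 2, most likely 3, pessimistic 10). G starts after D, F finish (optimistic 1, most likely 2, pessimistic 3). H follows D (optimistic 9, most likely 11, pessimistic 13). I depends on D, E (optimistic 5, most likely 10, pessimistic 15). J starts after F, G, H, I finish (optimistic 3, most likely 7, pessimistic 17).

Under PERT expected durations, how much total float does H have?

3 weeks

te_A = (12 + 4·14 + 22)/6 = 90/6 = 15
te_B = (3 + 4·7 + 11)/6 = 42/6 = 7
te_C = (3 + 4·6 + 9)/6 = 36/6 = 6
te_D = (9 + 4·14 + 19)/6 = 84/6 = 14
te_E = (5 + 4·8 + 23)/6 = 60/6 = 10
te_F = (2 + 4·3 + 10)/6 = 24/6 = 4
te_G = (1 + 4·2 + 3)/6 = 12/6 = 2
te_H = (9 + 4·11 + 13)/6 = 66/6 = 11
te_I = (5 + 4·10 + 15)/6 = 60/6 = 10
te_J = (3 + 4·7 + 17)/6 = 48/6 = 8

Forward pass:
ES_A = 0; EF_A = 15
ES_B = 0; EF_B = 7
ES_C = 0; EF_C = 6
ES_D = max(EF_B=7, EF_C=6) = 7; EF_D = 7+14 = 21
ES_E = 15; EF_E = 15+10 = 25
ES_F = max(EF_A=15, EF_B=7) = 15; EF_F = 15+4 = 19
ES_G = max(EF_D=21, EF_F=19) = 21; EF_G = 21+2 = 23
ES_H = 21; EF_H = 21+11 = 32
ES_I = max(EF_D=21, EF_E=25) = 25; EF_I = 25+10 = 35
ES_J = max(EF_F=19, EF_G=23, EF_H=32, EF_I=35) = 35; EF_J = 35+8 = 43
Expected project duration μ = 43 weeks. Critical path: A → E → I → J.

Backward pass:
LF_J = 43; LS_J = 43−8 = 35
LF_I = LS_J = 35; LS_I = 35−10 = 25
LF_H = LS_J = 35; LS_H = 35−11 = 24
LF_G = LS_J = 35; LS_G = 35−2 = 33
LF_F = min(LS_G=33, LS_J=35) = 33; LS_F = 33−4 = 29
LF_E = LS_I = 25; LS_E = 25−10 = 15
LF_D = min(LS_G=33, LS_H=24, LS_I=25) = 24; LS_D = 24−14 = 10
LF_C = LS_D = 10; LS_C = 10−6 = 4
LF_B = min(LS_D=10, LS_F=29) = 10; LS_B = 10−7 = 3
LF_A = min(LS_E=15, LS_F=29) = 15; LS_A = 15−15 = 0
Slack_H = LS_H − ES_H = 24 − 21 = 3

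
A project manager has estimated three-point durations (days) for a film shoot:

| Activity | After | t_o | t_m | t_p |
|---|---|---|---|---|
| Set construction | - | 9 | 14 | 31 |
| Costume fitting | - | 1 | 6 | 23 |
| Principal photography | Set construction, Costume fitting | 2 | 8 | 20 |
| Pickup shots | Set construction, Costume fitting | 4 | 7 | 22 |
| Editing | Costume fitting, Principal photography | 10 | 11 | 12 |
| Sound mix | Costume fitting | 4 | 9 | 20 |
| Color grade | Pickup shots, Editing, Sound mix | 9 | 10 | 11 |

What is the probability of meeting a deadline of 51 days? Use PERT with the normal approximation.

0.853

te_Set construction = (9 + 4·14 + 31)/6 = 96/6 = 16; σ²_Set construction = ((31−9)/6)² = 13.444
te_Costume fitting = (1 + 4·6 + 23)/6 = 48/6 = 8; σ²_Costume fitting = ((23−1)/6)² = 13.444
te_Principal photography = (2 + 4·8 + 20)/6 = 54/6 = 9; σ²_Principal photography = ((20−2)/6)² = 9.000
te_Pickup shots = (4 + 4·7 + 22)/6 = 54/6 = 9; σ²_Pickup shots = ((22−4)/6)² = 9.000
te_Editing = (10 + 4·11 + 12)/6 = 66/6 = 11; σ²_Editing = ((12−10)/6)² = 0.111
te_Sound mix = (4 + 4·9 + 20)/6 = 60/6 = 10; σ²_Sound mix = ((20−4)/6)² = 7.111
te_Color grade = (9 + 4·10 + 11)/6 = 60/6 = 10; σ²_Color grade = ((11−9)/6)² = 0.111

Forward pass:
ES_Set construction = 0; EF_Set construction = 16
ES_Costume fitting = 0; EF_Costume fitting = 8
ES_Principal photography = max(EF_Set construction=16, EF_Costume fitting=8) = 16; EF_Principal photography = 16+9 = 25
ES_Pickup shots = max(EF_Set construction=16, EF_Costume fitting=8) = 16; EF_Pickup shots = 16+9 = 25
ES_Editing = max(EF_Costume fitting=8, EF_Principal photography=25) = 25; EF_Editing = 25+11 = 36
ES_Sound mix = 8; EF_Sound mix = 8+10 = 18
ES_Color grade = max(EF_Pickup shots=25, EF_Editing=36, EF_Sound mix=18) = 36; EF_Color grade = 36+10 = 46
Expected project duration μ = 46 days. Critical path: Set construction → Principal photography → Editing → Color grade.

Variance along critical path = 13.444 + 9.000 + 0.111 + 0.111 = 22.667; σ = √22.667 = 4.761 days.
Z = (51 − 46) / 4.761 = 1.050
P(T ≤ 51) = Φ(1.050) ≈ 0.853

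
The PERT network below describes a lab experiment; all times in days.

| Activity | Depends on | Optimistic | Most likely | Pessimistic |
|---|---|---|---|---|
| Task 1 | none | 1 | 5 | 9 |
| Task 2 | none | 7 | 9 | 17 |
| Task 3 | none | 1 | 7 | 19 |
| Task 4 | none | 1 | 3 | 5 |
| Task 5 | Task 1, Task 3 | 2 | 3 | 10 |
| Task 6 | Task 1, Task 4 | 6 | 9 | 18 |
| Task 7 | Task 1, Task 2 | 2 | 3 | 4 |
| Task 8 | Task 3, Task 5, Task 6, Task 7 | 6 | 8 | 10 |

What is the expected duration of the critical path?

te_Task 1 = (1 + 4·5 + 9)/6 = 30/6 = 5
te_Task 2 = (7 + 4·9 + 17)/6 = 60/6 = 10
te_Task 3 = (1 + 4·7 + 19)/6 = 48/6 = 8
te_Task 4 = (1 + 4·3 + 5)/6 = 18/6 = 3
te_Task 5 = (2 + 4·3 + 10)/6 = 24/6 = 4
te_Task 6 = (6 + 4·9 + 18)/6 = 60/6 = 10
te_Task 7 = (2 + 4·3 + 4)/6 = 18/6 = 3
te_Task 8 = (6 + 4·8 + 10)/6 = 48/6 = 8

Forward pass:
ES_Task 1 = 0; EF_Task 1 = 5
ES_Task 2 = 0; EF_Task 2 = 10
ES_Task 3 = 0; EF_Task 3 = 8
ES_Task 4 = 0; EF_Task 4 = 3
ES_Task 5 = max(EF_Task 1=5, EF_Task 3=8) = 8; EF_Task 5 = 8+4 = 12
ES_Task 6 = max(EF_Task 1=5, EF_Task 4=3) = 5; EF_Task 6 = 5+10 = 15
ES_Task 7 = max(EF_Task 1=5, EF_Task 2=10) = 10; EF_Task 7 = 10+3 = 13
ES_Task 8 = max(EF_Task 3=8, EF_Task 5=12, EF_Task 6=15, EF_Task 7=13) = 15; EF_Task 8 = 15+8 = 23
Expected project duration μ = 23 days. Critical path: Task 1 → Task 6 → Task 8.

23 days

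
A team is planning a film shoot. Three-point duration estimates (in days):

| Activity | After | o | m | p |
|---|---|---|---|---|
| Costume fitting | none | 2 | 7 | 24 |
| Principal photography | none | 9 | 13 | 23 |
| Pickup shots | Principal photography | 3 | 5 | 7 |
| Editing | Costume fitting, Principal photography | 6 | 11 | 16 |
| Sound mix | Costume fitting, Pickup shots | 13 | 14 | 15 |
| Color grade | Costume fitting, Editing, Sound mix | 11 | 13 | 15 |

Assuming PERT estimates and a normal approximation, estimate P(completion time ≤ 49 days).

te_Costume fitting = (2 + 4·7 + 24)/6 = 54/6 = 9; σ²_Costume fitting = ((24−2)/6)² = 13.444
te_Principal photography = (9 + 4·13 + 23)/6 = 84/6 = 14; σ²_Principal photography = ((23−9)/6)² = 5.444
te_Pickup shots = (3 + 4·5 + 7)/6 = 30/6 = 5; σ²_Pickup shots = ((7−3)/6)² = 0.444
te_Editing = (6 + 4·11 + 16)/6 = 66/6 = 11; σ²_Editing = ((16−6)/6)² = 2.778
te_Sound mix = (13 + 4·14 + 15)/6 = 84/6 = 14; σ²_Sound mix = ((15−13)/6)² = 0.111
te_Color grade = (11 + 4·13 + 15)/6 = 78/6 = 13; σ²_Color grade = ((15−11)/6)² = 0.444

Forward pass:
ES_Costume fitting = 0; EF_Costume fitting = 9
ES_Principal photography = 0; EF_Principal photography = 14
ES_Pickup shots = 14; EF_Pickup shots = 14+5 = 19
ES_Editing = max(EF_Costume fitting=9, EF_Principal photography=14) = 14; EF_Editing = 14+11 = 25
ES_Sound mix = max(EF_Costume fitting=9, EF_Pickup shots=19) = 19; EF_Sound mix = 19+14 = 33
ES_Color grade = max(EF_Costume fitting=9, EF_Editing=25, EF_Sound mix=33) = 33; EF_Color grade = 33+13 = 46
Expected project duration μ = 46 days. Critical path: Principal photography → Pickup shots → Sound mix → Color grade.

Variance along critical path = 5.444 + 0.444 + 0.111 + 0.444 = 6.444; σ = √6.444 = 2.539 days.
Z = (49 − 46) / 2.539 = 1.182
P(T ≤ 49) = Φ(1.182) ≈ 0.881

0.881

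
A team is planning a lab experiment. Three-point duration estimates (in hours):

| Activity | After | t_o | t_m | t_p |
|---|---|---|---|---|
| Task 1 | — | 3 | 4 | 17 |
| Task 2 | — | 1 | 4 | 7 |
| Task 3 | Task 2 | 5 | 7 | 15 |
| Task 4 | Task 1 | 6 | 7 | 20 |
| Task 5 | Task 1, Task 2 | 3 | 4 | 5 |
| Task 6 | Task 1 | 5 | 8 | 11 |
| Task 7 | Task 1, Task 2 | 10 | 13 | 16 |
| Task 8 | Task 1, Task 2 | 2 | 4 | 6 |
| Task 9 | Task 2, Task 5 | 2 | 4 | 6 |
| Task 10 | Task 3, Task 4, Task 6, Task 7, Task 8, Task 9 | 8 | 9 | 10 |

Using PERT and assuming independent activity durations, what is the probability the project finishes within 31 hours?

te_Task 1 = (3 + 4·4 + 17)/6 = 36/6 = 6; σ²_Task 1 = ((17−3)/6)² = 5.444
te_Task 2 = (1 + 4·4 + 7)/6 = 24/6 = 4; σ²_Task 2 = ((7−1)/6)² = 1.000
te_Task 3 = (5 + 4·7 + 15)/6 = 48/6 = 8; σ²_Task 3 = ((15−5)/6)² = 2.778
te_Task 4 = (6 + 4·7 + 20)/6 = 54/6 = 9; σ²_Task 4 = ((20−6)/6)² = 5.444
te_Task 5 = (3 + 4·4 + 5)/6 = 24/6 = 4; σ²_Task 5 = ((5−3)/6)² = 0.111
te_Task 6 = (5 + 4·8 + 11)/6 = 48/6 = 8; σ²_Task 6 = ((11−5)/6)² = 1.000
te_Task 7 = (10 + 4·13 + 16)/6 = 78/6 = 13; σ²_Task 7 = ((16−10)/6)² = 1.000
te_Task 8 = (2 + 4·4 + 6)/6 = 24/6 = 4; σ²_Task 8 = ((6−2)/6)² = 0.444
te_Task 9 = (2 + 4·4 + 6)/6 = 24/6 = 4; σ²_Task 9 = ((6−2)/6)² = 0.444
te_Task 10 = (8 + 4·9 + 10)/6 = 54/6 = 9; σ²_Task 10 = ((10−8)/6)² = 0.111

Forward pass:
ES_Task 1 = 0; EF_Task 1 = 6
ES_Task 2 = 0; EF_Task 2 = 4
ES_Task 3 = 4; EF_Task 3 = 4+8 = 12
ES_Task 4 = 6; EF_Task 4 = 6+9 = 15
ES_Task 5 = max(EF_Task 1=6, EF_Task 2=4) = 6; EF_Task 5 = 6+4 = 10
ES_Task 6 = 6; EF_Task 6 = 6+8 = 14
ES_Task 7 = max(EF_Task 1=6, EF_Task 2=4) = 6; EF_Task 7 = 6+13 = 19
ES_Task 8 = max(EF_Task 1=6, EF_Task 2=4) = 6; EF_Task 8 = 6+4 = 10
ES_Task 9 = max(EF_Task 2=4, EF_Task 5=10) = 10; EF_Task 9 = 10+4 = 14
ES_Task 10 = max(EF_Task 3=12, EF_Task 4=15, EF_Task 6=14, EF_Task 7=19, EF_Task 8=10, EF_Task 9=14) = 19; EF_Task 10 = 19+9 = 28
Expected project duration μ = 28 hours. Critical path: Task 1 → Task 7 → Task 10.

Variance along critical path = 5.444 + 1.000 + 0.111 = 6.556; σ = √6.556 = 2.560 hours.
Z = (31 − 28) / 2.560 = 1.172
P(T ≤ 31) = Φ(1.172) ≈ 0.879

0.879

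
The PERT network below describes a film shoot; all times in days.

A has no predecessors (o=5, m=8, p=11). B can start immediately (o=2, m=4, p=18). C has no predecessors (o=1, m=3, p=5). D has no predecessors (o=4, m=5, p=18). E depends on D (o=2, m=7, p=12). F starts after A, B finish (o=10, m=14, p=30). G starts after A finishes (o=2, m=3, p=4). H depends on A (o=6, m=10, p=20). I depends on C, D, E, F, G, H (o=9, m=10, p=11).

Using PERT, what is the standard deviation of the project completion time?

3.50 days

te_A = (5 + 4·8 + 11)/6 = 48/6 = 8; σ²_A = ((11−5)/6)² = 1.000
te_B = (2 + 4·4 + 18)/6 = 36/6 = 6; σ²_B = ((18−2)/6)² = 7.111
te_C = (1 + 4·3 + 5)/6 = 18/6 = 3; σ²_C = ((5−1)/6)² = 0.444
te_D = (4 + 4·5 + 18)/6 = 42/6 = 7; σ²_D = ((18−4)/6)² = 5.444
te_E = (2 + 4·7 + 12)/6 = 42/6 = 7; σ²_E = ((12−2)/6)² = 2.778
te_F = (10 + 4·14 + 30)/6 = 96/6 = 16; σ²_F = ((30−10)/6)² = 11.111
te_G = (2 + 4·3 + 4)/6 = 18/6 = 3; σ²_G = ((4−2)/6)² = 0.111
te_H = (6 + 4·10 + 20)/6 = 66/6 = 11; σ²_H = ((20−6)/6)² = 5.444
te_I = (9 + 4·10 + 11)/6 = 60/6 = 10; σ²_I = ((11−9)/6)² = 0.111

Forward pass:
ES_A = 0; EF_A = 8
ES_B = 0; EF_B = 6
ES_C = 0; EF_C = 3
ES_D = 0; EF_D = 7
ES_E = 7; EF_E = 7+7 = 14
ES_F = max(EF_A=8, EF_B=6) = 8; EF_F = 8+16 = 24
ES_G = 8; EF_G = 8+3 = 11
ES_H = 8; EF_H = 8+11 = 19
ES_I = max(EF_C=3, EF_D=7, EF_E=14, EF_F=24, EF_G=11, EF_H=19) = 24; EF_I = 24+10 = 34
Expected project duration μ = 34 days. Critical path: A → F → I.

Variance along critical path = 1.000 + 11.111 + 0.111 = 12.222
σ = √12.222 = 3.496 days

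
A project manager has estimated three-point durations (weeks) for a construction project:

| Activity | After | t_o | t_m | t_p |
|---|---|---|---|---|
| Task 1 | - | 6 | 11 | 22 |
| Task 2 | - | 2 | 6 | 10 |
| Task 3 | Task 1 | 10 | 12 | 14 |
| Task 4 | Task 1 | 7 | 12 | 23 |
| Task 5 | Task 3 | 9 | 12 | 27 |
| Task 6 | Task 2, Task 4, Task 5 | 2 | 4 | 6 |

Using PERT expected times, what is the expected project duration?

42 weeks

te_Task 1 = (6 + 4·11 + 22)/6 = 72/6 = 12
te_Task 2 = (2 + 4·6 + 10)/6 = 36/6 = 6
te_Task 3 = (10 + 4·12 + 14)/6 = 72/6 = 12
te_Task 4 = (7 + 4·12 + 23)/6 = 78/6 = 13
te_Task 5 = (9 + 4·12 + 27)/6 = 84/6 = 14
te_Task 6 = (2 + 4·4 + 6)/6 = 24/6 = 4

Forward pass:
ES_Task 1 = 0; EF_Task 1 = 12
ES_Task 2 = 0; EF_Task 2 = 6
ES_Task 3 = 12; EF_Task 3 = 12+12 = 24
ES_Task 4 = 12; EF_Task 4 = 12+13 = 25
ES_Task 5 = 24; EF_Task 5 = 24+14 = 38
ES_Task 6 = max(EF_Task 2=6, EF_Task 4=25, EF_Task 5=38) = 38; EF_Task 6 = 38+4 = 42
Expected project duration μ = 42 weeks. Critical path: Task 1 → Task 3 → Task 5 → Task 6.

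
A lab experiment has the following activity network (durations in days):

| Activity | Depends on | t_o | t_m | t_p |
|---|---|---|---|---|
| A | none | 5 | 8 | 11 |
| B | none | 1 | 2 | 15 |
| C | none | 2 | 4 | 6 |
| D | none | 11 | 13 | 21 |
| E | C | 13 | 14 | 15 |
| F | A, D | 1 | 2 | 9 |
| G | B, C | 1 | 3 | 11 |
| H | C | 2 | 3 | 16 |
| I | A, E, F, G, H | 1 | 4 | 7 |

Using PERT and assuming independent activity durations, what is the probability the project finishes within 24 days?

te_A = (5 + 4·8 + 11)/6 = 48/6 = 8; σ²_A = ((11−5)/6)² = 1.000
te_B = (1 + 4·2 + 15)/6 = 24/6 = 4; σ²_B = ((15−1)/6)² = 5.444
te_C = (2 + 4·4 + 6)/6 = 24/6 = 4; σ²_C = ((6−2)/6)² = 0.444
te_D = (11 + 4·13 + 21)/6 = 84/6 = 14; σ²_D = ((21−11)/6)² = 2.778
te_E = (13 + 4·14 + 15)/6 = 84/6 = 14; σ²_E = ((15−13)/6)² = 0.111
te_F = (1 + 4·2 + 9)/6 = 18/6 = 3; σ²_F = ((9−1)/6)² = 1.778
te_G = (1 + 4·3 + 11)/6 = 24/6 = 4; σ²_G = ((11−1)/6)² = 2.778
te_H = (2 + 4·3 + 16)/6 = 30/6 = 5; σ²_H = ((16−2)/6)² = 5.444
te_I = (1 + 4·4 + 7)/6 = 24/6 = 4; σ²_I = ((7−1)/6)² = 1.000

Forward pass:
ES_A = 0; EF_A = 8
ES_B = 0; EF_B = 4
ES_C = 0; EF_C = 4
ES_D = 0; EF_D = 14
ES_E = 4; EF_E = 4+14 = 18
ES_F = max(EF_A=8, EF_D=14) = 14; EF_F = 14+3 = 17
ES_G = max(EF_B=4, EF_C=4) = 4; EF_G = 4+4 = 8
ES_H = 4; EF_H = 4+5 = 9
ES_I = max(EF_A=8, EF_E=18, EF_F=17, EF_G=8, EF_H=9) = 18; EF_I = 18+4 = 22
Expected project duration μ = 22 days. Critical path: C → E → I.

Variance along critical path = 0.444 + 0.111 + 1.000 = 1.556; σ = √1.556 = 1.247 days.
Z = (24 − 22) / 1.247 = 1.604
P(T ≤ 24) = Φ(1.604) ≈ 0.946

0.946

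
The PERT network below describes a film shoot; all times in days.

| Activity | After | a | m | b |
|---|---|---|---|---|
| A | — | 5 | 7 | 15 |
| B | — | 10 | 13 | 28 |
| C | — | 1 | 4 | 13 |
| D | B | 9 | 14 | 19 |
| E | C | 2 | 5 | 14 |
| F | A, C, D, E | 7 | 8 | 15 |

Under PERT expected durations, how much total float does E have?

18 days

te_A = (5 + 4·7 + 15)/6 = 48/6 = 8
te_B = (10 + 4·13 + 28)/6 = 90/6 = 15
te_C = (1 + 4·4 + 13)/6 = 30/6 = 5
te_D = (9 + 4·14 + 19)/6 = 84/6 = 14
te_E = (2 + 4·5 + 14)/6 = 36/6 = 6
te_F = (7 + 4·8 + 15)/6 = 54/6 = 9

Forward pass:
ES_A = 0; EF_A = 8
ES_B = 0; EF_B = 15
ES_C = 0; EF_C = 5
ES_D = 15; EF_D = 15+14 = 29
ES_E = 5; EF_E = 5+6 = 11
ES_F = max(EF_A=8, EF_C=5, EF_D=29, EF_E=11) = 29; EF_F = 29+9 = 38
Expected project duration μ = 38 days. Critical path: B → D → F.

Backward pass:
LF_F = 38; LS_F = 38−9 = 29
LF_E = LS_F = 29; LS_E = 29−6 = 23
LF_D = LS_F = 29; LS_D = 29−14 = 15
LF_C = min(LS_E=23, LS_F=29) = 23; LS_C = 23−5 = 18
LF_B = LS_D = 15; LS_B = 15−15 = 0
LF_A = LS_F = 29; LS_A = 29−8 = 21
Slack_E = LS_E − ES_E = 23 − 5 = 18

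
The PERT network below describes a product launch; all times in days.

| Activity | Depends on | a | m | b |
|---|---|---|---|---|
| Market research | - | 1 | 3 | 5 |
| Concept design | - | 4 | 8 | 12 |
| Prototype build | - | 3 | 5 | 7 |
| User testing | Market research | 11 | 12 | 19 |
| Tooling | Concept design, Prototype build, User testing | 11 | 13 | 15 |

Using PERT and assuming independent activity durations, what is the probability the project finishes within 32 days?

0.967

te_Market research = (1 + 4·3 + 5)/6 = 18/6 = 3; σ²_Market research = ((5−1)/6)² = 0.444
te_Concept design = (4 + 4·8 + 12)/6 = 48/6 = 8; σ²_Concept design = ((12−4)/6)² = 1.778
te_Prototype build = (3 + 4·5 + 7)/6 = 30/6 = 5; σ²_Prototype build = ((7−3)/6)² = 0.444
te_User testing = (11 + 4·12 + 19)/6 = 78/6 = 13; σ²_User testing = ((19−11)/6)² = 1.778
te_Tooling = (11 + 4·13 + 15)/6 = 78/6 = 13; σ²_Tooling = ((15−11)/6)² = 0.444

Forward pass:
ES_Market research = 0; EF_Market research = 3
ES_Concept design = 0; EF_Concept design = 8
ES_Prototype build = 0; EF_Prototype build = 5
ES_User testing = 3; EF_User testing = 3+13 = 16
ES_Tooling = max(EF_Concept design=8, EF_Prototype build=5, EF_User testing=16) = 16; EF_Tooling = 16+13 = 29
Expected project duration μ = 29 days. Critical path: Market research → User testing → Tooling.

Variance along critical path = 0.444 + 1.778 + 0.444 = 2.667; σ = √2.667 = 1.633 days.
Z = (32 − 29) / 1.633 = 1.837
P(T ≤ 32) = Φ(1.837) ≈ 0.967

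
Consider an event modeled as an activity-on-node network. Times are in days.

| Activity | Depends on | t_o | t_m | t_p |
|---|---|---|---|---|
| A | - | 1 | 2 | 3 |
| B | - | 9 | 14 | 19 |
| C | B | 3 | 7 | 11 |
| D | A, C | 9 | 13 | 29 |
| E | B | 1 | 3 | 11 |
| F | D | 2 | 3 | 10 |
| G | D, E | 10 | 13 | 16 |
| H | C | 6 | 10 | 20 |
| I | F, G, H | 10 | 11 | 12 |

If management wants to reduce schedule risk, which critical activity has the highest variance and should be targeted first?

te_A = (1 + 4·2 + 3)/6 = 12/6 = 2; σ²_A = ((3−1)/6)² = 0.111
te_B = (9 + 4·14 + 19)/6 = 84/6 = 14; σ²_B = ((19−9)/6)² = 2.778
te_C = (3 + 4·7 + 11)/6 = 42/6 = 7; σ²_C = ((11−3)/6)² = 1.778
te_D = (9 + 4·13 + 29)/6 = 90/6 = 15; σ²_D = ((29−9)/6)² = 11.111
te_E = (1 + 4·3 + 11)/6 = 24/6 = 4; σ²_E = ((11−1)/6)² = 2.778
te_F = (2 + 4·3 + 10)/6 = 24/6 = 4; σ²_F = ((10−2)/6)² = 1.778
te_G = (10 + 4·13 + 16)/6 = 78/6 = 13; σ²_G = ((16−10)/6)² = 1.000
te_H = (6 + 4·10 + 20)/6 = 66/6 = 11; σ²_H = ((20−6)/6)² = 5.444
te_I = (10 + 4·11 + 12)/6 = 66/6 = 11; σ²_I = ((12−10)/6)² = 0.111

Forward pass:
ES_A = 0; EF_A = 2
ES_B = 0; EF_B = 14
ES_C = 14; EF_C = 14+7 = 21
ES_D = max(EF_A=2, EF_C=21) = 21; EF_D = 21+15 = 36
ES_E = 14; EF_E = 14+4 = 18
ES_F = 36; EF_F = 36+4 = 40
ES_G = max(EF_D=36, EF_E=18) = 36; EF_G = 36+13 = 49
ES_H = 21; EF_H = 21+11 = 32
ES_I = max(EF_F=40, EF_G=49, EF_H=32) = 49; EF_I = 49+11 = 60
Expected project duration μ = 60 days. Critical path: B → C → D → G → I.

Variances on critical path: σ²_B=2.778, σ²_C=1.778, σ²_D=11.111, σ²_G=1.000, σ²_I=0.111.
Largest is σ²_D = 11.111.

D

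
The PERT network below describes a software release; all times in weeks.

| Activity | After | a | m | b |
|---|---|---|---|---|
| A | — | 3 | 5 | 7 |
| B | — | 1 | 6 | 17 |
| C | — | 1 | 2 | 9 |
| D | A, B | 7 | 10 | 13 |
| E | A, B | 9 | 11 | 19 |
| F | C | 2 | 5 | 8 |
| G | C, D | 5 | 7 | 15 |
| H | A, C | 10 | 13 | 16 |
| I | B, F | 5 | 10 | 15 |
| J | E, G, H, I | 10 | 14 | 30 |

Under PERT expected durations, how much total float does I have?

7 weeks

te_A = (3 + 4·5 + 7)/6 = 30/6 = 5
te_B = (1 + 4·6 + 17)/6 = 42/6 = 7
te_C = (1 + 4·2 + 9)/6 = 18/6 = 3
te_D = (7 + 4·10 + 13)/6 = 60/6 = 10
te_E = (9 + 4·11 + 19)/6 = 72/6 = 12
te_F = (2 + 4·5 + 8)/6 = 30/6 = 5
te_G = (5 + 4·7 + 15)/6 = 48/6 = 8
te_H = (10 + 4·13 + 16)/6 = 78/6 = 13
te_I = (5 + 4·10 + 15)/6 = 60/6 = 10
te_J = (10 + 4·14 + 30)/6 = 96/6 = 16

Forward pass:
ES_A = 0; EF_A = 5
ES_B = 0; EF_B = 7
ES_C = 0; EF_C = 3
ES_D = max(EF_A=5, EF_B=7) = 7; EF_D = 7+10 = 17
ES_E = max(EF_A=5, EF_B=7) = 7; EF_E = 7+12 = 19
ES_F = 3; EF_F = 3+5 = 8
ES_G = max(EF_C=3, EF_D=17) = 17; EF_G = 17+8 = 25
ES_H = max(EF_A=5, EF_C=3) = 5; EF_H = 5+13 = 18
ES_I = max(EF_B=7, EF_F=8) = 8; EF_I = 8+10 = 18
ES_J = max(EF_E=19, EF_G=25, EF_H=18, EF_I=18) = 25; EF_J = 25+16 = 41
Expected project duration μ = 41 weeks. Critical path: B → D → G → J.

Backward pass:
LF_J = 41; LS_J = 41−16 = 25
LF_I = LS_J = 25; LS_I = 25−10 = 15
LF_H = LS_J = 25; LS_H = 25−13 = 12
LF_G = LS_J = 25; LS_G = 25−8 = 17
LF_F = LS_I = 15; LS_F = 15−5 = 10
LF_E = LS_J = 25; LS_E = 25−12 = 13
LF_D = LS_G = 17; LS_D = 17−10 = 7
LF_C = min(LS_F=10, LS_G=17, LS_H=12) = 10; LS_C = 10−3 = 7
LF_B = min(LS_D=7, LS_E=13, LS_I=15) = 7; LS_B = 7−7 = 0
LF_A = min(LS_D=7, LS_E=13, LS_H=12) = 7; LS_A = 7−5 = 2
Slack_I = LS_I − ES_I = 15 − 8 = 7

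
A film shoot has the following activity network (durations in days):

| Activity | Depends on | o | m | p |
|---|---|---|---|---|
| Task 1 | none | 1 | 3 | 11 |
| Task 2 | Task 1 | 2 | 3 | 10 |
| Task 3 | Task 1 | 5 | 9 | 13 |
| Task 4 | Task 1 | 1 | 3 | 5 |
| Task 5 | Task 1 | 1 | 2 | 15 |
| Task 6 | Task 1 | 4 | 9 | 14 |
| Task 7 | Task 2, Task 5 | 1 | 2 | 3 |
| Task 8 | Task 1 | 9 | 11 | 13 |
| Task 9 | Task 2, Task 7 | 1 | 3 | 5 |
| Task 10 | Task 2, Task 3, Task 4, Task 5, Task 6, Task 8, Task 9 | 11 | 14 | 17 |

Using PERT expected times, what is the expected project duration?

te_Task 1 = (1 + 4·3 + 11)/6 = 24/6 = 4
te_Task 2 = (2 + 4·3 + 10)/6 = 24/6 = 4
te_Task 3 = (5 + 4·9 + 13)/6 = 54/6 = 9
te_Task 4 = (1 + 4·3 + 5)/6 = 18/6 = 3
te_Task 5 = (1 + 4·2 + 15)/6 = 24/6 = 4
te_Task 6 = (4 + 4·9 + 14)/6 = 54/6 = 9
te_Task 7 = (1 + 4·2 + 3)/6 = 12/6 = 2
te_Task 8 = (9 + 4·11 + 13)/6 = 66/6 = 11
te_Task 9 = (1 + 4·3 + 5)/6 = 18/6 = 3
te_Task 10 = (11 + 4·14 + 17)/6 = 84/6 = 14

Forward pass:
ES_Task 1 = 0; EF_Task 1 = 4
ES_Task 2 = 4; EF_Task 2 = 4+4 = 8
ES_Task 3 = 4; EF_Task 3 = 4+9 = 13
ES_Task 4 = 4; EF_Task 4 = 4+3 = 7
ES_Task 5 = 4; EF_Task 5 = 4+4 = 8
ES_Task 6 = 4; EF_Task 6 = 4+9 = 13
ES_Task 7 = max(EF_Task 2=8, EF_Task 5=8) = 8; EF_Task 7 = 8+2 = 10
ES_Task 8 = 4; EF_Task 8 = 4+11 = 15
ES_Task 9 = max(EF_Task 2=8, EF_Task 7=10) = 10; EF_Task 9 = 10+3 = 13
ES_Task 10 = max(EF_Task 2=8, EF_Task 3=13, EF_Task 4=7, EF_Task 5=8, EF_Task 6=13, EF_Task 8=15, EF_Task 9=13) = 15; EF_Task 10 = 15+14 = 29
Expected project duration μ = 29 days. Critical path: Task 1 → Task 8 → Task 10.

29 days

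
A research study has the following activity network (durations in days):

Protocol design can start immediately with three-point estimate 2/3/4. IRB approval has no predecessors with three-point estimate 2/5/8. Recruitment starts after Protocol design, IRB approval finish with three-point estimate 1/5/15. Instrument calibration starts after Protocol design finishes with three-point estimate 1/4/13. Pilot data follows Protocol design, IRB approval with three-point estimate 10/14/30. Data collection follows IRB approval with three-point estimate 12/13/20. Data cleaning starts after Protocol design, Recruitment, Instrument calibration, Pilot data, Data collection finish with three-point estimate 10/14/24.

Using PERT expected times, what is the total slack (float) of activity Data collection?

te_Protocol design = (2 + 4·3 + 4)/6 = 18/6 = 3
te_IRB approval = (2 + 4·5 + 8)/6 = 30/6 = 5
te_Recruitment = (1 + 4·5 + 15)/6 = 36/6 = 6
te_Instrument calibration = (1 + 4·4 + 13)/6 = 30/6 = 5
te_Pilot data = (10 + 4·14 + 30)/6 = 96/6 = 16
te_Data collection = (12 + 4·13 + 20)/6 = 84/6 = 14
te_Data cleaning = (10 + 4·14 + 24)/6 = 90/6 = 15

Forward pass:
ES_Protocol design = 0; EF_Protocol design = 3
ES_IRB approval = 0; EF_IRB approval = 5
ES_Recruitment = max(EF_Protocol design=3, EF_IRB approval=5) = 5; EF_Recruitment = 5+6 = 11
ES_Instrument calibration = 3; EF_Instrument calibration = 3+5 = 8
ES_Pilot data = max(EF_Protocol design=3, EF_IRB approval=5) = 5; EF_Pilot data = 5+16 = 21
ES_Data collection = 5; EF_Data collection = 5+14 = 19
ES_Data cleaning = max(EF_Protocol design=3, EF_Recruitment=11, EF_Instrument calibration=8, EF_Pilot data=21, EF_Data collection=19) = 21; EF_Data cleaning = 21+15 = 36
Expected project duration μ = 36 days. Critical path: IRB approval → Pilot data → Data cleaning.

Backward pass:
LF_Data cleaning = 36; LS_Data cleaning = 36−15 = 21
LF_Data collection = LS_Data cleaning = 21; LS_Data collection = 21−14 = 7
LF_Pilot data = LS_Data cleaning = 21; LS_Pilot data = 21−16 = 5
LF_Instrument calibration = LS_Data cleaning = 21; LS_Instrument calibration = 21−5 = 16
LF_Recruitment = LS_Data cleaning = 21; LS_Recruitment = 21−6 = 15
LF_IRB approval = min(LS_Recruitment=15, LS_Pilot data=5, LS_Data collection=7) = 5; LS_IRB approval = 5−5 = 0
LF_Protocol design = min(LS_Recruitment=15, LS_Instrument calibration=16, LS_Pilot data=5, LS_Data cleaning=21) = 5; LS_Protocol design = 5−3 = 2
Slack_Data collection = LS_Data collection − ES_Data collection = 7 − 5 = 2

2 days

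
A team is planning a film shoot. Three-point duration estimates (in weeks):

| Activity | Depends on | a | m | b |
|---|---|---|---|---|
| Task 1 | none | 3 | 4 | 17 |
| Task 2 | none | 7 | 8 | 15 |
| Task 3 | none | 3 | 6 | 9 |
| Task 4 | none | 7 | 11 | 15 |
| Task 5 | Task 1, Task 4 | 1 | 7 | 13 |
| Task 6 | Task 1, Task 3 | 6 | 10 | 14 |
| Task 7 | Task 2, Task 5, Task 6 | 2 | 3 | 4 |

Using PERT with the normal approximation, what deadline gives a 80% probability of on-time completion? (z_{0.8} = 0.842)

23.0 weeks

te_Task 1 = (3 + 4·4 + 17)/6 = 36/6 = 6; σ²_Task 1 = ((17−3)/6)² = 5.444
te_Task 2 = (7 + 4·8 + 15)/6 = 54/6 = 9; σ²_Task 2 = ((15−7)/6)² = 1.778
te_Task 3 = (3 + 4·6 + 9)/6 = 36/6 = 6; σ²_Task 3 = ((9−3)/6)² = 1.000
te_Task 4 = (7 + 4·11 + 15)/6 = 66/6 = 11; σ²_Task 4 = ((15−7)/6)² = 1.778
te_Task 5 = (1 + 4·7 + 13)/6 = 42/6 = 7; σ²_Task 5 = ((13−1)/6)² = 4.000
te_Task 6 = (6 + 4·10 + 14)/6 = 60/6 = 10; σ²_Task 6 = ((14−6)/6)² = 1.778
te_Task 7 = (2 + 4·3 + 4)/6 = 18/6 = 3; σ²_Task 7 = ((4−2)/6)² = 0.111

Forward pass:
ES_Task 1 = 0; EF_Task 1 = 6
ES_Task 2 = 0; EF_Task 2 = 9
ES_Task 3 = 0; EF_Task 3 = 6
ES_Task 4 = 0; EF_Task 4 = 11
ES_Task 5 = max(EF_Task 1=6, EF_Task 4=11) = 11; EF_Task 5 = 11+7 = 18
ES_Task 6 = max(EF_Task 1=6, EF_Task 3=6) = 6; EF_Task 6 = 6+10 = 16
ES_Task 7 = max(EF_Task 2=9, EF_Task 5=18, EF_Task 6=16) = 18; EF_Task 7 = 18+3 = 21
Expected project duration μ = 21 weeks. Critical path: Task 4 → Task 5 → Task 7.

Variance along critical path = 1.778 + 4.000 + 0.111 = 5.889; σ = 2.427 weeks.
D = μ + z·σ = 21 + 0.842·2.427 = 23.0 weeks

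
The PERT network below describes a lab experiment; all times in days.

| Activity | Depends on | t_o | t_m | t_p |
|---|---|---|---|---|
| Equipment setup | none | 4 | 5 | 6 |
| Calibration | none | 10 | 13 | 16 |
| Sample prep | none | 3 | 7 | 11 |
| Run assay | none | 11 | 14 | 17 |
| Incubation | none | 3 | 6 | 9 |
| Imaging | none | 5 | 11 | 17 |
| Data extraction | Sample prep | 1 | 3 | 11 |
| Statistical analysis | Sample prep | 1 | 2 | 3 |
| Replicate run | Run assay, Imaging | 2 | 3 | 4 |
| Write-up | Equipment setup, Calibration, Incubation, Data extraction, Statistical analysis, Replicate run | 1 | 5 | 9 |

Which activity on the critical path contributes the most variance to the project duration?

te_Equipment setup = (4 + 4·5 + 6)/6 = 30/6 = 5; σ²_Equipment setup = ((6−4)/6)² = 0.111
te_Calibration = (10 + 4·13 + 16)/6 = 78/6 = 13; σ²_Calibration = ((16−10)/6)² = 1.000
te_Sample prep = (3 + 4·7 + 11)/6 = 42/6 = 7; σ²_Sample prep = ((11−3)/6)² = 1.778
te_Run assay = (11 + 4·14 + 17)/6 = 84/6 = 14; σ²_Run assay = ((17−11)/6)² = 1.000
te_Incubation = (3 + 4·6 + 9)/6 = 36/6 = 6; σ²_Incubation = ((9−3)/6)² = 1.000
te_Imaging = (5 + 4·11 + 17)/6 = 66/6 = 11; σ²_Imaging = ((17−5)/6)² = 4.000
te_Data extraction = (1 + 4·3 + 11)/6 = 24/6 = 4; σ²_Data extraction = ((11−1)/6)² = 2.778
te_Statistical analysis = (1 + 4·2 + 3)/6 = 12/6 = 2; σ²_Statistical analysis = ((3−1)/6)² = 0.111
te_Replicate run = (2 + 4·3 + 4)/6 = 18/6 = 3; σ²_Replicate run = ((4−2)/6)² = 0.111
te_Write-up = (1 + 4·5 + 9)/6 = 30/6 = 5; σ²_Write-up = ((9−1)/6)² = 1.778

Forward pass:
ES_Equipment setup = 0; EF_Equipment setup = 5
ES_Calibration = 0; EF_Calibration = 13
ES_Sample prep = 0; EF_Sample prep = 7
ES_Run assay = 0; EF_Run assay = 14
ES_Incubation = 0; EF_Incubation = 6
ES_Imaging = 0; EF_Imaging = 11
ES_Data extraction = 7; EF_Data extraction = 7+4 = 11
ES_Statistical analysis = 7; EF_Statistical analysis = 7+2 = 9
ES_Replicate run = max(EF_Run assay=14, EF_Imaging=11) = 14; EF_Replicate run = 14+3 = 17
ES_Write-up = max(EF_Equipment setup=5, EF_Calibration=13, EF_Incubation=6, EF_Data extraction=11, EF_Statistical analysis=9, EF_Replicate run=17) = 17; EF_Write-up = 17+5 = 22
Expected project duration μ = 22 days. Critical path: Run assay → Replicate run → Write-up.

Variances on critical path: σ²_Run assay=1.000, σ²_Replicate run=0.111, σ²_Write-up=1.778.
Largest is σ²_Write-up = 1.778.

Write-up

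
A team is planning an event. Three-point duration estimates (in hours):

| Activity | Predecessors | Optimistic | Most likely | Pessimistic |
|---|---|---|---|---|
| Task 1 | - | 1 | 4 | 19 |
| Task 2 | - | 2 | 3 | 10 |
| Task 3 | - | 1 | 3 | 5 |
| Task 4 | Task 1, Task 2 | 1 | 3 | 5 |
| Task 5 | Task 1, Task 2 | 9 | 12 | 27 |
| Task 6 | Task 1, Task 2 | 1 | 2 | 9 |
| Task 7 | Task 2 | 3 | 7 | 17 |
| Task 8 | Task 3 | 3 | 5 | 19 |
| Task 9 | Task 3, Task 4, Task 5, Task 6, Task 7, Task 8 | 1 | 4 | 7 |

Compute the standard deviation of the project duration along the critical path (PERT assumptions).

te_Task 1 = (1 + 4·4 + 19)/6 = 36/6 = 6; σ²_Task 1 = ((19−1)/6)² = 9.000
te_Task 2 = (2 + 4·3 + 10)/6 = 24/6 = 4; σ²_Task 2 = ((10−2)/6)² = 1.778
te_Task 3 = (1 + 4·3 + 5)/6 = 18/6 = 3; σ²_Task 3 = ((5−1)/6)² = 0.444
te_Task 4 = (1 + 4·3 + 5)/6 = 18/6 = 3; σ²_Task 4 = ((5−1)/6)² = 0.444
te_Task 5 = (9 + 4·12 + 27)/6 = 84/6 = 14; σ²_Task 5 = ((27−9)/6)² = 9.000
te_Task 6 = (1 + 4·2 + 9)/6 = 18/6 = 3; σ²_Task 6 = ((9−1)/6)² = 1.778
te_Task 7 = (3 + 4·7 + 17)/6 = 48/6 = 8; σ²_Task 7 = ((17−3)/6)² = 5.444
te_Task 8 = (3 + 4·5 + 19)/6 = 42/6 = 7; σ²_Task 8 = ((19−3)/6)² = 7.111
te_Task 9 = (1 + 4·4 + 7)/6 = 24/6 = 4; σ²_Task 9 = ((7−1)/6)² = 1.000

Forward pass:
ES_Task 1 = 0; EF_Task 1 = 6
ES_Task 2 = 0; EF_Task 2 = 4
ES_Task 3 = 0; EF_Task 3 = 3
ES_Task 4 = max(EF_Task 1=6, EF_Task 2=4) = 6; EF_Task 4 = 6+3 = 9
ES_Task 5 = max(EF_Task 1=6, EF_Task 2=4) = 6; EF_Task 5 = 6+14 = 20
ES_Task 6 = max(EF_Task 1=6, EF_Task 2=4) = 6; EF_Task 6 = 6+3 = 9
ES_Task 7 = 4; EF_Task 7 = 4+8 = 12
ES_Task 8 = 3; EF_Task 8 = 3+7 = 10
ES_Task 9 = max(EF_Task 3=3, EF_Task 4=9, EF_Task 5=20, EF_Task 6=9, EF_Task 7=12, EF_Task 8=10) = 20; EF_Task 9 = 20+4 = 24
Expected project duration μ = 24 hours. Critical path: Task 1 → Task 5 → Task 9.

Variance along critical path = 9.000 + 9.000 + 1.000 = 19.000
σ = √19.000 = 4.359 hours

4.36 hours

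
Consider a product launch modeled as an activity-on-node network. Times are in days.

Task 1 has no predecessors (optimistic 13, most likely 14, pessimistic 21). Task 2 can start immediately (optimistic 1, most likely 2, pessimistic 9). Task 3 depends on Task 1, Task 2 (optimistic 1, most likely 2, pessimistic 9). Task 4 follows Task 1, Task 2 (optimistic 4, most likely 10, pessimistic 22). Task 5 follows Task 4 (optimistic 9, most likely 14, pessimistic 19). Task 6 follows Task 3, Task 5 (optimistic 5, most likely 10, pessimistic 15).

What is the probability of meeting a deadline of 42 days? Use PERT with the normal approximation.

te_Task 1 = (13 + 4·14 + 21)/6 = 90/6 = 15; σ²_Task 1 = ((21−13)/6)² = 1.778
te_Task 2 = (1 + 4·2 + 9)/6 = 18/6 = 3; σ²_Task 2 = ((9−1)/6)² = 1.778
te_Task 3 = (1 + 4·2 + 9)/6 = 18/6 = 3; σ²_Task 3 = ((9−1)/6)² = 1.778
te_Task 4 = (4 + 4·10 + 22)/6 = 66/6 = 11; σ²_Task 4 = ((22−4)/6)² = 9.000
te_Task 5 = (9 + 4·14 + 19)/6 = 84/6 = 14; σ²_Task 5 = ((19−9)/6)² = 2.778
te_Task 6 = (5 + 4·10 + 15)/6 = 60/6 = 10; σ²_Task 6 = ((15−5)/6)² = 2.778

Forward pass:
ES_Task 1 = 0; EF_Task 1 = 15
ES_Task 2 = 0; EF_Task 2 = 3
ES_Task 3 = max(EF_Task 1=15, EF_Task 2=3) = 15; EF_Task 3 = 15+3 = 18
ES_Task 4 = max(EF_Task 1=15, EF_Task 2=3) = 15; EF_Task 4 = 15+11 = 26
ES_Task 5 = 26; EF_Task 5 = 26+14 = 40
ES_Task 6 = max(EF_Task 3=18, EF_Task 5=40) = 40; EF_Task 6 = 40+10 = 50
Expected project duration μ = 50 days. Critical path: Task 1 → Task 4 → Task 5 → Task 6.

Variance along critical path = 1.778 + 9.000 + 2.778 + 2.778 = 16.333; σ = √16.333 = 4.041 days.
Z = (42 − 50) / 4.041 = -1.979
P(T ≤ 42) = Φ(-1.979) ≈ 0.024

0.024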